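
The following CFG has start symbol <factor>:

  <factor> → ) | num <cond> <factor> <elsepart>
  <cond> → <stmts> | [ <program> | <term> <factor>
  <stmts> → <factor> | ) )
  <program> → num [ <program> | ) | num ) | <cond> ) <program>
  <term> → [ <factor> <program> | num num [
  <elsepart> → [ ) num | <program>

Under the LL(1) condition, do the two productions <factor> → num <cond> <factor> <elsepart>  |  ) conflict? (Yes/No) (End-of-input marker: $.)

FIRST(num <cond> <factor> <elsepart>) = { num } and FIRST()) = { ) }.
The FIRST sets are disjoint and neither alternative is nullable — no conflict.

No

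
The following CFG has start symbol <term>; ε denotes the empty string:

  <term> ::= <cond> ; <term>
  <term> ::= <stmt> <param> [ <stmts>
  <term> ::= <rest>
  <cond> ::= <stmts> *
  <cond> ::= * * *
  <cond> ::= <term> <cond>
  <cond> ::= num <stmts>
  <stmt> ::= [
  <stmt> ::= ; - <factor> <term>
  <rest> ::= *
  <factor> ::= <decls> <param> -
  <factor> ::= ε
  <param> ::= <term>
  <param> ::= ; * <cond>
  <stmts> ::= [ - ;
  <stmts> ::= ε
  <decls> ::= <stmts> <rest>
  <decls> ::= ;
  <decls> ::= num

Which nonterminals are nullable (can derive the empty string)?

{ <factor>, <stmts> }

Directly nullable (have an ε-production): <factor>, <stmts>.
No other nonterminal has a production whose RHS symbols are all nullable.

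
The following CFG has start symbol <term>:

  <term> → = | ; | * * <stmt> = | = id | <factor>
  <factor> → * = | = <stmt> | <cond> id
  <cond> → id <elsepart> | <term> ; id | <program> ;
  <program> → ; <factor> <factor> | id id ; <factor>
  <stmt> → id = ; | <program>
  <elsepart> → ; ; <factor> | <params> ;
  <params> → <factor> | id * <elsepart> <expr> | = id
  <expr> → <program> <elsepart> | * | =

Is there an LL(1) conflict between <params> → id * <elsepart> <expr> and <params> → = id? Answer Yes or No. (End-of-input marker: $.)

No

FIRST(id * <elsepart> <expr>) = { id } and FIRST(= id) = { = }.
The FIRST sets are disjoint and neither alternative is nullable — no conflict.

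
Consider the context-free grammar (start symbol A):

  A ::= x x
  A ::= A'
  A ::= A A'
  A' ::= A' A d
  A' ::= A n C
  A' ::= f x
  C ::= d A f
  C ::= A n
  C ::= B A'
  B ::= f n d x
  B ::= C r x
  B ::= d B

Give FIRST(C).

{ d, f, x }

C ::= d A f contributes {d}.
From C ::= A n: add FIRST(A) = { f, x }.
From C ::= B A': add FIRST(B) = { d, f, x }.
Union: FIRST(C) = { d, f, x }.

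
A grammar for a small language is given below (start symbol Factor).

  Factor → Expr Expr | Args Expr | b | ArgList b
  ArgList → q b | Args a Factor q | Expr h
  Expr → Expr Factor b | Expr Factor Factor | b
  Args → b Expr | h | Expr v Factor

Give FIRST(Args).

{ b, h }

Args → b Expr contributes {b}.
Args → h contributes {h}.
From Args → Expr v Factor: add FIRST(Expr) = { b }.
Union: FIRST(Args) = { b, h }.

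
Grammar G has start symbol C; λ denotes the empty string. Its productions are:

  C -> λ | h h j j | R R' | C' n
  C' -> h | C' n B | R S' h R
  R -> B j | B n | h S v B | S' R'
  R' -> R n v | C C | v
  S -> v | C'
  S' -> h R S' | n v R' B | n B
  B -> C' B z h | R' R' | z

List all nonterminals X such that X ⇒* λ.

{ B, C, R' }

Directly nullable (have an λ-production): C.
B -> R' R' with every symbol nullable, so B is nullable.
R' -> C C with every symbol nullable, so R' is nullable.
No other nonterminal has a production whose RHS symbols are all nullable.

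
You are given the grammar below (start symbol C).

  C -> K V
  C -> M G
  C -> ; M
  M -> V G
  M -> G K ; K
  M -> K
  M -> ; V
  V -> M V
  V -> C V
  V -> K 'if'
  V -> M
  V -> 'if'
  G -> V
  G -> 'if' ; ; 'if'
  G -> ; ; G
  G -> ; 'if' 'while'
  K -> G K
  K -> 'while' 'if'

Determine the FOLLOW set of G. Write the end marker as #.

{ #, 'if', 'while', ; }

In C -> M G: G is at the end, add FOLLOW(C) = { #, 'if', 'while', ; }.
In M -> V G: G is at the end, add FOLLOW(M) = { #, 'if', 'while', ; }.
In M -> G K ; K: add FIRST(K ; K) = { 'if', 'while', ; }.
In G -> ; ; G: G is at the end, add FOLLOW(G) = { #, 'if', 'while', ; }.
In K -> G K: add FIRST(K) = { 'if', 'while', ; }.
Union: FOLLOW(G) = { #, 'if', 'while', ; }.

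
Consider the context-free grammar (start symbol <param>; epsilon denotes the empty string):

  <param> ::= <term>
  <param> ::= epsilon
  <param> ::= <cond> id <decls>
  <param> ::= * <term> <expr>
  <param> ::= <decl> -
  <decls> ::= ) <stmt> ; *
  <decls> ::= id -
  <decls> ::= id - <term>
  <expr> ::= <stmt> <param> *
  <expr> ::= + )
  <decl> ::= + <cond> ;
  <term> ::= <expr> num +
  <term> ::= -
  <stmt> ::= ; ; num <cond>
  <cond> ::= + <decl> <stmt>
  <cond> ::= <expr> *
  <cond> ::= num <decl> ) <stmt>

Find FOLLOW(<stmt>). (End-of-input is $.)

In <decls> ::= ) <stmt> ; *: add FIRST(; *) = { ; }.
In <expr> ::= <stmt> <param> *: add FIRST(<param> *) = { *, +, -, ;, num }.
In <cond> ::= + <decl> <stmt>: <stmt> is at the end, add FOLLOW(<cond>) = { *, +, -, ;, id, num }.
In <cond> ::= num <decl> ) <stmt>: <stmt> is at the end, add FOLLOW(<cond>) = { *, +, -, ;, id, num }.
Union: FOLLOW(<stmt>) = { *, +, -, ;, id, num }.

{ *, +, -, ;, id, num }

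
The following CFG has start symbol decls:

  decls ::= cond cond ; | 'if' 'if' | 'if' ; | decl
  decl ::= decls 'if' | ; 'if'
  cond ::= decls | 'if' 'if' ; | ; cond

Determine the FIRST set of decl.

{ 'if', ; }

From decl ::= decls 'if': add FIRST(decls) = { 'if', ; }.
decl ::= ; 'if' contributes {;}.
Union: FIRST(decl) = { 'if', ; }.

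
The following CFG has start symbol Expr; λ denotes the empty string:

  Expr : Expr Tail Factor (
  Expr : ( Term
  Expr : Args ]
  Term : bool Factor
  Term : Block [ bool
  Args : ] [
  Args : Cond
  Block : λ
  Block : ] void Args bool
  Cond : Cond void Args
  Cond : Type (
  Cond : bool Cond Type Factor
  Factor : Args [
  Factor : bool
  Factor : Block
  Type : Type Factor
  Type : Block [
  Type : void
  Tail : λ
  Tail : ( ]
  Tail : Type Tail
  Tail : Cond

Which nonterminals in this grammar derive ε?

Directly nullable (have an λ-production): Block, Tail.
Factor : Block with every symbol nullable, so Factor is nullable.
No other nonterminal has a production whose RHS symbols are all nullable.

{ Block, Factor, Tail }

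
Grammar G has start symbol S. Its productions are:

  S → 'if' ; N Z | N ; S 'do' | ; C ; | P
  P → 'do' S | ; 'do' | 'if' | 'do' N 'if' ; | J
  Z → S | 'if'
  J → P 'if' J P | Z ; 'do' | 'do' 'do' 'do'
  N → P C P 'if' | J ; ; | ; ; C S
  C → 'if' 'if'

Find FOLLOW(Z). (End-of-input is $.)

In S → 'if' ; N Z: Z is at the end, add FOLLOW(S) = { $, 'do', 'if', ; }.
In J → Z ; 'do': add FIRST(; 'do') = { ; }.
Union: FOLLOW(Z) = { $, 'do', 'if', ; }.

{ $, 'do', 'if', ; }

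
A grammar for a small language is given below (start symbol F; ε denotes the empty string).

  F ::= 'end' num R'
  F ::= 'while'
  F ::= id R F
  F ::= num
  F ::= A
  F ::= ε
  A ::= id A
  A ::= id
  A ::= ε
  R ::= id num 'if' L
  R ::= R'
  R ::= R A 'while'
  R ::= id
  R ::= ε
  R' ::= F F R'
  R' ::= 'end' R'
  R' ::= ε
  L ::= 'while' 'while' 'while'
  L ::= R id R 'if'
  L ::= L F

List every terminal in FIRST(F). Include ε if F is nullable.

F ::= 'end' num R' contributes {'end'}.
F ::= 'while' contributes {'while'}.
F ::= id R F contributes {id}.
F ::= num contributes {num}.
From F ::= A: add FIRST(A) = { id, ε } (including ε since A is nullable).
F ::= ε contributes ε.
Union: FIRST(F) = { 'end', 'while', id, num, ε }.

{ 'end', 'while', id, num, ε }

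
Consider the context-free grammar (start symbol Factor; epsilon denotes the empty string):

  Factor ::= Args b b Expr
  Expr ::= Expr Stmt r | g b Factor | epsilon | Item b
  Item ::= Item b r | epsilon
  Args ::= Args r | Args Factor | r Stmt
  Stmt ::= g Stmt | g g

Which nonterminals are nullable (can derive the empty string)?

{ Expr, Item }

Directly nullable (have an epsilon-production): Expr, Item.
No other nonterminal has a production whose RHS symbols are all nullable.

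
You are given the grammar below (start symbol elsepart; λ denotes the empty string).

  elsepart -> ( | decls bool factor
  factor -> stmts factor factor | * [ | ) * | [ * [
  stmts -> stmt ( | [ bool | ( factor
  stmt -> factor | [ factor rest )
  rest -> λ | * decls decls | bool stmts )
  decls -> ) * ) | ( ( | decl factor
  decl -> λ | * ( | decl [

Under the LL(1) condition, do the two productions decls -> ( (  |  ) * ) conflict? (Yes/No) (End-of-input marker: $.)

No

FIRST(( () = { ( } and FIRST() * )) = { ) }.
The FIRST sets are disjoint and neither alternative is nullable — no conflict.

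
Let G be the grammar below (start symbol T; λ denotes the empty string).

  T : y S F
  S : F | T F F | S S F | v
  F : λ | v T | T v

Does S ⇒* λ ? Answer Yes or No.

S : F and each of F is nullable, so S ⇒* λ.

Yes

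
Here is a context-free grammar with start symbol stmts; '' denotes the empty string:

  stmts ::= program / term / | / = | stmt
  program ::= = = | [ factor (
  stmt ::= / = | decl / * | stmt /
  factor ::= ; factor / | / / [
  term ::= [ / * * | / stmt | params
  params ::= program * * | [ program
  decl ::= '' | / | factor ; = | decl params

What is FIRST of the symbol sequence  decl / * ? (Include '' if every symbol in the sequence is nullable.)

{ /, ;, =, [ }

Add FIRST(decl)\{''} = { /, ;, =, [ }; decl is nullable, continue.
/ is a terminal; add {/} and stop.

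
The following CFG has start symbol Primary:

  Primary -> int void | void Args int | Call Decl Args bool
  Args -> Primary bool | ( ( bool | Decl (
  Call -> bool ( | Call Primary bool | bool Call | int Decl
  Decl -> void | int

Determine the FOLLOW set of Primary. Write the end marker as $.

{ $, bool }

Primary is the start symbol, so $ ∈ FOLLOW(Primary).
In Args -> Primary bool: add FIRST(bool) = { bool }.
In Call -> Call Primary bool: add FIRST(bool) = { bool }.
Union: FOLLOW(Primary) = { $, bool }.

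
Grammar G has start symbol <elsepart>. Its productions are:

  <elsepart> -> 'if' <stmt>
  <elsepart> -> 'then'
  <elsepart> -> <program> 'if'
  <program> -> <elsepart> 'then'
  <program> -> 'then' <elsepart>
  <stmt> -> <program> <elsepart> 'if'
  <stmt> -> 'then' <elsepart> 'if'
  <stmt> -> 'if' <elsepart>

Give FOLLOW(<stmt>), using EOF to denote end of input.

In <elsepart> -> 'if' <stmt>: <stmt> is at the end, add FOLLOW(<elsepart>) = { EOF, 'if', 'then' }.
Union: FOLLOW(<stmt>) = { EOF, 'if', 'then' }.

{ EOF, 'if', 'then' }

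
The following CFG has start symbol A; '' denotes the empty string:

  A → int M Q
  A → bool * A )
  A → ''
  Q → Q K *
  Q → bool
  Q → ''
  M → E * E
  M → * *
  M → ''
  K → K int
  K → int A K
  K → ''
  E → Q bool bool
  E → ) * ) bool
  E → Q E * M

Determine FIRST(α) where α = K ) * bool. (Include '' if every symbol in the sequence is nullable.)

Add FIRST(K)\{''} = { int }; K is nullable, continue.
) is a terminal; add {)} and stop.

{ ), int }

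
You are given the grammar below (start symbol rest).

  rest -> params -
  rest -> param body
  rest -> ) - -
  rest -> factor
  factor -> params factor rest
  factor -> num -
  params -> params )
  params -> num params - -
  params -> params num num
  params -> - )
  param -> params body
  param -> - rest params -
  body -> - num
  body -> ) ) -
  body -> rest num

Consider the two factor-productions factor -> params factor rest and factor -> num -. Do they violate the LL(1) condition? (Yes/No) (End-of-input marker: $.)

Yes

FIRST(params factor rest) = { -, num } and FIRST(num -) = { num }.
Both contain num, so the two alternatives are not disjoint — LL(1) conflict.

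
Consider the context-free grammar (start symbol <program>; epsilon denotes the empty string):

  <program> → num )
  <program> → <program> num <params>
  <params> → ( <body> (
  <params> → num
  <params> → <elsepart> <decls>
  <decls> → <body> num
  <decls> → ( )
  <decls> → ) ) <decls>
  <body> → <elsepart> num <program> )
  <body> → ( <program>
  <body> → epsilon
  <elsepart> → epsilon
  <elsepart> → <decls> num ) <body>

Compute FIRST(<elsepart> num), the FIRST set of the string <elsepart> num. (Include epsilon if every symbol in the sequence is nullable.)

{ (, ), num }

Add FIRST(<elsepart>)\{epsilon} = { (, ), num }; <elsepart> is nullable, continue.
num is a terminal; add {num} and stop.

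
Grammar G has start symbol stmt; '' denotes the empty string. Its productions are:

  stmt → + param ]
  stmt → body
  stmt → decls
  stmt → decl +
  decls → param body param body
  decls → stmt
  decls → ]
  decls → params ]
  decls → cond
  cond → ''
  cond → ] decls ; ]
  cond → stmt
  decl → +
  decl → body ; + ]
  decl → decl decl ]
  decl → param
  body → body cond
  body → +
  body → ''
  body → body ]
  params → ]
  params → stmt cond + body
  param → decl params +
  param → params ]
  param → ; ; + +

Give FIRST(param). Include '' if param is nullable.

{ +, ;, ] }

From param → decl params +: add FIRST(decl) = { +, ;, ] }.
From param → params ]: add FIRST(params) = { +, ;, ] }.
param → ; ; + + contributes {;}.
Union: FIRST(param) = { +, ;, ] }.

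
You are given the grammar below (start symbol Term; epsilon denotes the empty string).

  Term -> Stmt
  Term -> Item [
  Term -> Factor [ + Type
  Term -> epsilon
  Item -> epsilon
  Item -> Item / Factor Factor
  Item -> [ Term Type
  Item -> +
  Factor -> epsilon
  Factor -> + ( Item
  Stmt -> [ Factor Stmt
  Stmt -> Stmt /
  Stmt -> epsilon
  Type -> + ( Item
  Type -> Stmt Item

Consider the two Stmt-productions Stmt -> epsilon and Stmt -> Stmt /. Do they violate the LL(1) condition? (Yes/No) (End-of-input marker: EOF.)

FIRST(epsilon) = { epsilon } and FIRST(Stmt /) = { /, [ }.
The first alternative is nullable and FOLLOW(Stmt) = { EOF, +, /, [ } shares / with FIRST of the second — conflict.

Yes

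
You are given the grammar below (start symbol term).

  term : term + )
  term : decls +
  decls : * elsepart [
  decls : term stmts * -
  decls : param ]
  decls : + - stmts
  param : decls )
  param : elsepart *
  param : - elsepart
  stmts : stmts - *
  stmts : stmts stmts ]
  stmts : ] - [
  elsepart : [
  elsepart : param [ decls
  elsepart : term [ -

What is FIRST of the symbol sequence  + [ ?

+ is a terminal; add {+} and stop.

{ + }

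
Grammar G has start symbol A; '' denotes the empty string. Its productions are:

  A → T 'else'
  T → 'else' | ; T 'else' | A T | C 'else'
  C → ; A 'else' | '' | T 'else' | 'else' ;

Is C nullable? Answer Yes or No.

C has an ''-production, so C ⇒ ''.

Yes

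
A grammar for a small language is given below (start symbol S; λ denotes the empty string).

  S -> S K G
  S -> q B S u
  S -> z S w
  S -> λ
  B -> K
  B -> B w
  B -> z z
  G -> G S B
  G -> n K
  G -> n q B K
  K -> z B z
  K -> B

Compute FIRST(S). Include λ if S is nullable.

From S -> S K G: S nullable, take FIRST(S) ∪ FIRST(K) = { q, z }.
S -> q B S u contributes {q}.
S -> z S w contributes {z}.
S -> λ contributes λ.
Union: FIRST(S) = { q, z, λ }.

{ q, z, λ }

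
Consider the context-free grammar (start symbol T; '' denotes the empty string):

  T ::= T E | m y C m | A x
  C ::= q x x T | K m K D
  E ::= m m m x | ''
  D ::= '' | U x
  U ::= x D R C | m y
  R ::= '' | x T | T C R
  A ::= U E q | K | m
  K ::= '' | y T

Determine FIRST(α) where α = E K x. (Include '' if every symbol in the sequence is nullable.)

{ m, x, y }

Add FIRST(E)\{''} = { m }; E is nullable, continue.
Add FIRST(K)\{''} = { y }; K is nullable, continue.
x is a terminal; add {x} and stop.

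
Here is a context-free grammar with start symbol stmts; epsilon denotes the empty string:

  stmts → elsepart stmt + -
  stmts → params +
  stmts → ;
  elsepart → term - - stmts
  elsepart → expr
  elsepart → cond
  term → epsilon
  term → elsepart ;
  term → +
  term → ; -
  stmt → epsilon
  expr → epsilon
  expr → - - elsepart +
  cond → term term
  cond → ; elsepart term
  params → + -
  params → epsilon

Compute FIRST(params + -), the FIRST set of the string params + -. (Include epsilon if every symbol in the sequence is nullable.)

Add FIRST(params)\{epsilon} = { + }; params is nullable, continue.
+ is a terminal; add {+} and stop.

{ + }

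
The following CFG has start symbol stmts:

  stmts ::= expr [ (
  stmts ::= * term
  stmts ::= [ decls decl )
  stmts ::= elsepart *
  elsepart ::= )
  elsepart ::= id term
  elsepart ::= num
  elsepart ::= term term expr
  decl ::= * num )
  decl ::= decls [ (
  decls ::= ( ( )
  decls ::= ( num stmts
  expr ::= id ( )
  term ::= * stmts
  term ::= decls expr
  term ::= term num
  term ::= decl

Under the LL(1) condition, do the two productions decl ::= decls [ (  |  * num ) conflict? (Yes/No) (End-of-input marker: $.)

FIRST(decls [ () = { ( } and FIRST(* num )) = { * }.
The FIRST sets are disjoint and neither alternative is nullable — no conflict.

No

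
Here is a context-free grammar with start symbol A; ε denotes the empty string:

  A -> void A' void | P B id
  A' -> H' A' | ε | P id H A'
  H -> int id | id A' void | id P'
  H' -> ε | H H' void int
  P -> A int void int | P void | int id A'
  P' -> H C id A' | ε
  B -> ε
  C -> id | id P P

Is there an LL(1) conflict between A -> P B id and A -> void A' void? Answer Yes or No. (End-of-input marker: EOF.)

FIRST(P B id) = { int, void } and FIRST(void A' void) = { void }.
Both contain void, so the two alternatives are not disjoint — LL(1) conflict.

Yes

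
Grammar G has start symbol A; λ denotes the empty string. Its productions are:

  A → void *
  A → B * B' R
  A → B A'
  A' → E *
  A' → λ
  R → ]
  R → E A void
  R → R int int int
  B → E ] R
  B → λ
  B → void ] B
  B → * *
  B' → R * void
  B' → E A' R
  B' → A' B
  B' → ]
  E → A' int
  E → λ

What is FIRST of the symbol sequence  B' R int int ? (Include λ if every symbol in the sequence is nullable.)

Add FIRST(B')\{λ} = { *, ], int, void }; B' is nullable, continue.
Add FIRST(R) = { *, ], int, void }; R is not nullable, stop.

{ *, ], int, void }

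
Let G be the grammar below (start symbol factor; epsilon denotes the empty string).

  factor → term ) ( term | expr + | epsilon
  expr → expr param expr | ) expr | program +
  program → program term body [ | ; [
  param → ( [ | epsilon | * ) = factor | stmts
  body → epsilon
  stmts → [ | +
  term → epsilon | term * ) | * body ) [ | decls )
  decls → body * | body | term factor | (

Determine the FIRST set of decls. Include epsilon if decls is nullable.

From decls → body *: body nullable, take FIRST(body) ∪ {*} = { * }.
From decls → body: add FIRST(body) = { epsilon } (including epsilon since body is nullable).
From decls → term factor: term, factor nullable, take FIRST(term) ∪ FIRST(factor) = { (, ), *, ; }; also epsilon since the whole RHS is nullable.
decls → ( contributes {(}.
Union: FIRST(decls) = { (, ), *, ;, epsilon }.

{ (, ), *, ;, epsilon }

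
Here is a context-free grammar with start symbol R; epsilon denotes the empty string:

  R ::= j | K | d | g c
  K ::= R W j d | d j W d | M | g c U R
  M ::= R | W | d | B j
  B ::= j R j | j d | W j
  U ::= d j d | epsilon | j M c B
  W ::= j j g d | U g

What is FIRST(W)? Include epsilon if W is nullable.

{ d, g, j }

W ::= j j g d contributes {j}.
From W ::= U g: U nullable, take FIRST(U) ∪ {g} = { d, g, j }.
Union: FIRST(W) = { d, g, j }.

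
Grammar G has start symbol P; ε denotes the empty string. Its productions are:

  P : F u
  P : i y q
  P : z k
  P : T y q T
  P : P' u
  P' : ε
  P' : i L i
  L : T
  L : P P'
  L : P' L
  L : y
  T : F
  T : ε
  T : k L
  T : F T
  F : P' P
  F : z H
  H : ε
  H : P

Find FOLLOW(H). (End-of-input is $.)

In F : z H: H is at the end, add FOLLOW(F) = { $, i, k, u, y, z }.
Union: FOLLOW(H) = { $, i, k, u, y, z }.

{ $, i, k, u, y, z }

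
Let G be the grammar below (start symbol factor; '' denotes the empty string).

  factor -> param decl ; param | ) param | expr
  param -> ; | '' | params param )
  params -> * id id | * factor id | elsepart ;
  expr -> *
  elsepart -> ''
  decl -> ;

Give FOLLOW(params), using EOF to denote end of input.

{ ), *, ; }

In param -> params param ): add FIRST(param )) = { ), *, ; }.
Union: FOLLOW(params) = { ), *, ; }.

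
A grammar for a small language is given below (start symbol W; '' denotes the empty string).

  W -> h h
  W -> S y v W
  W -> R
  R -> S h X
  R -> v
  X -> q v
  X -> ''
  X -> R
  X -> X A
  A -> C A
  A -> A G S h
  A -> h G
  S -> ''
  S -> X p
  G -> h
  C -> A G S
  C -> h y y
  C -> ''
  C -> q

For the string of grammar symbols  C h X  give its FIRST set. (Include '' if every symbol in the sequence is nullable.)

{ h, q }

Add FIRST(C)\{''} = { h, q }; C is nullable, continue.
h is a terminal; add {h} and stop.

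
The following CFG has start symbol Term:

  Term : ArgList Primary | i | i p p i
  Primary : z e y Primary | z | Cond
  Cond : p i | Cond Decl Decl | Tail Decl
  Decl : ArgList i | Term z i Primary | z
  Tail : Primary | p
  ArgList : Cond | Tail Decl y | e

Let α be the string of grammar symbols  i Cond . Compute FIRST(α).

i is a terminal; add {i} and stop.

{ i }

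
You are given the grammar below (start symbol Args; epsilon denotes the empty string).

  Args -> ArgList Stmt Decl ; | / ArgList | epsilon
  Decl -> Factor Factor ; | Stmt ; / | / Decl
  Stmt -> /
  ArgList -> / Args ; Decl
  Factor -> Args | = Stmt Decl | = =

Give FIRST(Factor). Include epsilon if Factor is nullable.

From Factor -> Args: add FIRST(Args) = { /, epsilon } (including epsilon since Args is nullable).
Factor -> = Stmt Decl contributes {=}.
Factor -> = = contributes {=}.
Union: FIRST(Factor) = { /, =, epsilon }.

{ /, =, epsilon }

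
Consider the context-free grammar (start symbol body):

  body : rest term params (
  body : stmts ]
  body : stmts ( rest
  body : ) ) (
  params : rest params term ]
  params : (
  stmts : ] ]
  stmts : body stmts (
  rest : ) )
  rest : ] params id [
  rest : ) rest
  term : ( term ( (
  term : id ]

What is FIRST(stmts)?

{ ), ] }

stmts : ] ] contributes {]}.
From stmts : body stmts (: add FIRST(body) = { ), ] }.
Union: FIRST(stmts) = { ), ] }.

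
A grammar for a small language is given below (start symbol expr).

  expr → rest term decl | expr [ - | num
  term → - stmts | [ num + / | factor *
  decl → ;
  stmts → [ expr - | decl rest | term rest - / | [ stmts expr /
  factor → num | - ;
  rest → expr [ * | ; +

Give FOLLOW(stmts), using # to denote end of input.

{ ;, num }

In term → - stmts: stmts is at the end, add FOLLOW(term) = { ;, num }.
In stmts → [ stmts expr /: add FIRST(expr /) = { ;, num }.
Union: FOLLOW(stmts) = { ;, num }.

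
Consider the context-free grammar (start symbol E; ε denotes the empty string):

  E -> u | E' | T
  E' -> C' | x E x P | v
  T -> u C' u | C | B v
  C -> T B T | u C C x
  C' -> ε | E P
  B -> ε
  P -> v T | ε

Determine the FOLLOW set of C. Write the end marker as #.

{ #, u, v, x }

In T -> C: C is at the end, add FOLLOW(T) = { #, u, v, x }.
In C -> u C C x: add FIRST(C x) = { u, v }.
In C -> u C C x: add FIRST(x) = { x }.
Union: FOLLOW(C) = { #, u, v, x }.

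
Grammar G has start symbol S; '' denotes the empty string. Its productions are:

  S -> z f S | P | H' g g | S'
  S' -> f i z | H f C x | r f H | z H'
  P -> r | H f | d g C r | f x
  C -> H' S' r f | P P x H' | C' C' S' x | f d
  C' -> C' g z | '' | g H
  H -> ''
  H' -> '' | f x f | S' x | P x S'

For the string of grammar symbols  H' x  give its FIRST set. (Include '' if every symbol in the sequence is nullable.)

{ d, f, r, x, z }

Add FIRST(H')\{''} = { d, f, r, z }; H' is nullable, continue.
x is a terminal; add {x} and stop.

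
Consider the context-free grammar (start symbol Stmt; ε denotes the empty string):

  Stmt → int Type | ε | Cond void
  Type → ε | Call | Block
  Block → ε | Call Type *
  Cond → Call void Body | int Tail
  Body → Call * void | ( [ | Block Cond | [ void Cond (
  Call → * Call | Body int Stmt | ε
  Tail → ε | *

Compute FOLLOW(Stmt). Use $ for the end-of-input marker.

Stmt is the start symbol, so $ ∈ FOLLOW(Stmt).
In Call → Body int Stmt: Stmt is at the end, add FOLLOW(Call) = { $, (, *, [, int, void }.
Union: FOLLOW(Stmt) = { $, (, *, [, int, void }.

{ $, (, *, [, int, void }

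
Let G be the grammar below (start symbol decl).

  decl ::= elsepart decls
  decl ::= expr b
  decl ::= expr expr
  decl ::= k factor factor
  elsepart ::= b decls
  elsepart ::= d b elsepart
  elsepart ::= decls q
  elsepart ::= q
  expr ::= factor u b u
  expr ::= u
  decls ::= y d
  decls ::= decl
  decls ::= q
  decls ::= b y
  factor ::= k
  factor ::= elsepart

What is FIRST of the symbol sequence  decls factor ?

{ b, d, k, q, u, y }

Add FIRST(decls) = { b, d, k, q, u, y }; decls is not nullable, stop.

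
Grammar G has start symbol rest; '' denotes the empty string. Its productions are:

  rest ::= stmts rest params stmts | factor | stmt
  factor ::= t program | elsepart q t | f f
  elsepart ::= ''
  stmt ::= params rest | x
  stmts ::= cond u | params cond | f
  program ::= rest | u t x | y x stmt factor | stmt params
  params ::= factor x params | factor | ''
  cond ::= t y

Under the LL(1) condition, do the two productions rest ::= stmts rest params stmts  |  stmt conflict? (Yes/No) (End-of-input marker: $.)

Yes

FIRST(stmts rest params stmts) = { f, q, t } and FIRST(stmt) = { f, q, t, x }.
Both contain f, so the two alternatives are not disjoint — LL(1) conflict.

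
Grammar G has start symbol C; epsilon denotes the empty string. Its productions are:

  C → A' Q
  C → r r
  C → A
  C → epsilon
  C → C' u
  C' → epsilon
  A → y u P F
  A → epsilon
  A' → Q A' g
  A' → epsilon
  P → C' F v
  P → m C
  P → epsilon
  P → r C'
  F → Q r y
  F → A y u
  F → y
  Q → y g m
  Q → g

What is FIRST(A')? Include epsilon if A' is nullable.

{ g, y, epsilon }

From A' → Q A' g: add FIRST(Q) = { g, y }.
A' → epsilon contributes epsilon.
Union: FIRST(A') = { g, y, epsilon }.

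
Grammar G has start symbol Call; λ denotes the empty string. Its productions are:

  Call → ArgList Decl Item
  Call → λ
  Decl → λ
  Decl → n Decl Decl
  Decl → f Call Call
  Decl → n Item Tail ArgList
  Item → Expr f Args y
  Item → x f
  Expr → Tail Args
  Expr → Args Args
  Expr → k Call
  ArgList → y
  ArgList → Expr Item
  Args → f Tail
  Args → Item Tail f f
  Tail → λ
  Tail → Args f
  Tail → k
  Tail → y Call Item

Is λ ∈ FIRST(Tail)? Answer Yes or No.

Tail has an λ-production, so Tail ⇒ λ.

Yes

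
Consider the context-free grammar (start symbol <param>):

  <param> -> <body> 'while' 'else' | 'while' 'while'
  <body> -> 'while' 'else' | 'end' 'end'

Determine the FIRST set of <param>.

{ 'end', 'while' }

From <param> -> <body> 'while' 'else': add FIRST(<body>) = { 'end', 'while' }.
<param> -> 'while' 'while' contributes {'while'}.
Union: FIRST(<param>) = { 'end', 'while' }.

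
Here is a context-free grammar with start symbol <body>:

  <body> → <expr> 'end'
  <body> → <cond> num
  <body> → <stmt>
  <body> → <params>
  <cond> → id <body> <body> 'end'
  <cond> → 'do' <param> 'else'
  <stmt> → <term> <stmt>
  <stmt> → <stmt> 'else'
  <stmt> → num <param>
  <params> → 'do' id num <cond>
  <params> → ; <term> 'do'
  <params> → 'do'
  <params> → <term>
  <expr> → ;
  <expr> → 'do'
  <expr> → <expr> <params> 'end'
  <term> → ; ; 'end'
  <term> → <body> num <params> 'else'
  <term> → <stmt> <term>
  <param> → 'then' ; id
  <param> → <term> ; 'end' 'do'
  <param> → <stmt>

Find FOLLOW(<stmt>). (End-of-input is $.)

In <body> → <stmt>: <stmt> is at the end, add FOLLOW(<body>) = { $, 'do', 'end', ;, id, num }.
In <stmt> → <term> <stmt>: <stmt> is at the end, add FOLLOW(<stmt>) = { $, 'do', 'else', 'end', ;, id, num }.
In <stmt> → <stmt> 'else': add FIRST('else') = { 'else' }.
In <term> → <stmt> <term>: add FIRST(<term>) = { 'do', ;, id, num }.
In <param> → <stmt>: <stmt> is at the end, add FOLLOW(<param>) = { $, 'do', 'else', 'end', ;, id, num }.
Union: FOLLOW(<stmt>) = { $, 'do', 'else', 'end', ;, id, num }.

{ $, 'do', 'else', 'end', ;, id, num }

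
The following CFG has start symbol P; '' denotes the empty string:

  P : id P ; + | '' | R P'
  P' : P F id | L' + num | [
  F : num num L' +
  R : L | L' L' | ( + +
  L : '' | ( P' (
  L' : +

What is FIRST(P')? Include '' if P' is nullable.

From P' : P F id: P nullable, take FIRST(P) ∪ FIRST(F) = { (, +, [, id, num }.
From P' : L' + num: add FIRST(L') = { + }.
P' : [ contributes {[}.
Union: FIRST(P') = { (, +, [, id, num }.

{ (, +, [, id, num }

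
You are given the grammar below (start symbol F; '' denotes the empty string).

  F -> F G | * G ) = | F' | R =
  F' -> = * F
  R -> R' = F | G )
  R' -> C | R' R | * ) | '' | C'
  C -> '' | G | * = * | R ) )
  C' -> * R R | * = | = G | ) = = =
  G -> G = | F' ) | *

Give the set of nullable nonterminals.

{ C, R' }

Directly nullable (have an ''-production): R', C.
No other nonterminal has a production whose RHS symbols are all nullable.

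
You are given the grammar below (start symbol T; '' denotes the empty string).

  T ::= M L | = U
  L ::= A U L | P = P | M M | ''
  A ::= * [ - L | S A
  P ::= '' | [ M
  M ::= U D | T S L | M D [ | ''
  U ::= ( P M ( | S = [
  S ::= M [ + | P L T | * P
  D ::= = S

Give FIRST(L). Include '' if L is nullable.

{ (, *, =, [, '' }

From L ::= A U L: add FIRST(A) = { (, *, =, [ }.
From L ::= P = P: P nullable, take FIRST(P) ∪ {=} = { =, [ }.
From L ::= M M: M, M nullable, take FIRST(M) ∪ FIRST(M) = { (, *, =, [ }; also '' since the whole RHS is nullable.
L ::= '' contributes ''.
Union: FIRST(L) = { (, *, =, [, '' }.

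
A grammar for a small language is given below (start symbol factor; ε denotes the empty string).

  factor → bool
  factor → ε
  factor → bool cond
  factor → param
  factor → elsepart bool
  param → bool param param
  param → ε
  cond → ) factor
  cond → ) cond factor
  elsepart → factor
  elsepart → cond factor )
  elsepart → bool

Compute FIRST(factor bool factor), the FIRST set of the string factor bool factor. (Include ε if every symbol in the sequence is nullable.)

{ ), bool }

Add FIRST(factor)\{ε} = { ), bool }; factor is nullable, continue.
bool is a terminal; add {bool} and stop.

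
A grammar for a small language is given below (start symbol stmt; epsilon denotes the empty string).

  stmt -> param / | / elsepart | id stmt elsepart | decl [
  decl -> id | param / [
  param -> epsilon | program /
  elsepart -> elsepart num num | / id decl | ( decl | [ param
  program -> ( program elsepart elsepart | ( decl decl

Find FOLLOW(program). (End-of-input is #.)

In param -> program /: add FIRST(/) = { / }.
In program -> ( program elsepart elsepart: add FIRST(elsepart elsepart) = { (, /, [ }.
Union: FOLLOW(program) = { (, /, [ }.

{ (, /, [ }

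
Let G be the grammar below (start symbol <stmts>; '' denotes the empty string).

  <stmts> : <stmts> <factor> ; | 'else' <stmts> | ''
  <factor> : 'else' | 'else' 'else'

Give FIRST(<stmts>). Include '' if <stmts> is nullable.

From <stmts> : <stmts> <factor> ;: <stmts> nullable, take FIRST(<stmts>) ∪ FIRST(<factor>) = { 'else' }.
<stmts> : 'else' <stmts> contributes {'else'}.
<stmts> : '' contributes ''.
Union: FIRST(<stmts>) = { 'else', '' }.

{ 'else', '' }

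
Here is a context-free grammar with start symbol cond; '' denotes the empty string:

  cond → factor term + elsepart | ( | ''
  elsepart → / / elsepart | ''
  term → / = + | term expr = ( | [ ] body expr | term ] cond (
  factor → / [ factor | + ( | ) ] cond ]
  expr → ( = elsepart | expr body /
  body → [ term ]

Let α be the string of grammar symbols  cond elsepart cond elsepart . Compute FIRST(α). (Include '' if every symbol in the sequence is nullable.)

{ (, ), +, /, '' }

Add FIRST(cond)\{''} = { (, ), +, / }; cond is nullable, continue.
Add FIRST(elsepart)\{''} = { / }; elsepart is nullable, continue.
Add FIRST(cond)\{''} = { (, ), +, / }; cond is nullable, continue.
Add FIRST(elsepart)\{''} = { / }; elsepart is nullable, continue.
Every symbol is nullable, so include ''.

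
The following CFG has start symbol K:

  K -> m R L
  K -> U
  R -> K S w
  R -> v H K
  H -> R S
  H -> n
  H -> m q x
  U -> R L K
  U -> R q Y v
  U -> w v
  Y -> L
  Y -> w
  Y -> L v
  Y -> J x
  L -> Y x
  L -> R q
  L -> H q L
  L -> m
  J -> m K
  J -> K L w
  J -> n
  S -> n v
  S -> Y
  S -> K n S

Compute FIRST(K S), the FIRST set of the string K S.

{ m, v, w }

Add FIRST(K) = { m, v, w }; K is not nullable, stop.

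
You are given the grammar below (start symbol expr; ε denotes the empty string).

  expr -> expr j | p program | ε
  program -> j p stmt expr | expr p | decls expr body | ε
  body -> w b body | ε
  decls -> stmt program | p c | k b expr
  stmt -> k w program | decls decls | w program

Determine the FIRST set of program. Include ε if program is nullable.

{ j, k, p, w, ε }

program -> j p stmt expr contributes {j}.
From program -> expr p: expr nullable, take FIRST(expr) ∪ {p} = { j, p }.
From program -> decls expr body: add FIRST(decls) = { k, p, w }.
program -> ε contributes ε.
Union: FIRST(program) = { j, k, p, w, ε }.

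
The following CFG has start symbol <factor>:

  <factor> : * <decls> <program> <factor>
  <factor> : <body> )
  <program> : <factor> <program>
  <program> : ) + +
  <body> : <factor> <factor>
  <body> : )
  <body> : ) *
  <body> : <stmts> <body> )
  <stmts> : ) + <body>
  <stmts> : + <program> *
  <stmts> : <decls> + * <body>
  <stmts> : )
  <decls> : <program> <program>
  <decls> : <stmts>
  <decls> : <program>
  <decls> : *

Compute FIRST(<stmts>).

<stmts> : ) + <body> contributes {)}.
<stmts> : + <program> * contributes {+}.
From <stmts> : <decls> + * <body>: add FIRST(<decls>) = { ), *, + }.
<stmts> : ) contributes {)}.
Union: FIRST(<stmts>) = { ), *, + }.

{ ), *, + }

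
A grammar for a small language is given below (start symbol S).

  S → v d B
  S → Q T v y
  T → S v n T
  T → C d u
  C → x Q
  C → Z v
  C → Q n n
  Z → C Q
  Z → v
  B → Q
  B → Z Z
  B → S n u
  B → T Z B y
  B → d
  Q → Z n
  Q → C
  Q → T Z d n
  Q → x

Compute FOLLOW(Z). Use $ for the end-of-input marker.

{ $, d, n, v, x, y }

In C → Z v: add FIRST(v) = { v }.
In B → Z Z: add FIRST(Z) = { v, x }.
In B → Z Z: Z is at the end, add FOLLOW(B) = { $, n, v, y }.
In B → T Z B y: add FIRST(B y) = { d, v, x }.
In Q → Z n: add FIRST(n) = { n }.
In Q → T Z d n: add FIRST(d n) = { d }.
Union: FOLLOW(Z) = { $, d, n, v, x, y }.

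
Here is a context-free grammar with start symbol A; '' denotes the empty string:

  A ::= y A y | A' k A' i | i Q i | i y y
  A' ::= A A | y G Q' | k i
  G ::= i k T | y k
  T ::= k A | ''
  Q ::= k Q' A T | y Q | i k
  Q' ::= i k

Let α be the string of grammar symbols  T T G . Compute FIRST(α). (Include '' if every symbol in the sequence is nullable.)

Add FIRST(T)\{''} = { k }; T is nullable, continue.
Add FIRST(T)\{''} = { k }; T is nullable, continue.
Add FIRST(G) = { i, y }; G is not nullable, stop.

{ i, k, y }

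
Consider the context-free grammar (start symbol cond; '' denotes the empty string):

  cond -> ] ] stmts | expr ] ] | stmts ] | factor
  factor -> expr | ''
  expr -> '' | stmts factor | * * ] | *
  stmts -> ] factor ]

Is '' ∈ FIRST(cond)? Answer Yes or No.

cond -> factor and each of factor is nullable, so cond ⇒* ''.

Yes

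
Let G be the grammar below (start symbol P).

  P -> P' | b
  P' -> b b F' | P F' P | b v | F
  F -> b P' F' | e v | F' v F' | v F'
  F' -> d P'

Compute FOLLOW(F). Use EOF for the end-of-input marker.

{ EOF, b, d, e, v }

In P' -> F: F is at the end, add FOLLOW(P') = { EOF, b, d, e, v }.
Union: FOLLOW(F) = { EOF, b, d, e, v }.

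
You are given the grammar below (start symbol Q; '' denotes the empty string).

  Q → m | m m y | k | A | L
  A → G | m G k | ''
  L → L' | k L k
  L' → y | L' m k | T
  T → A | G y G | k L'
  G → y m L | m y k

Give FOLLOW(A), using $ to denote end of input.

{ $, k, m, y }

In Q → A: A is at the end, add FOLLOW(Q) = { $ }.
In T → A: A is at the end, add FOLLOW(T) = { $, k, m, y }.
Union: FOLLOW(A) = { $, k, m, y }.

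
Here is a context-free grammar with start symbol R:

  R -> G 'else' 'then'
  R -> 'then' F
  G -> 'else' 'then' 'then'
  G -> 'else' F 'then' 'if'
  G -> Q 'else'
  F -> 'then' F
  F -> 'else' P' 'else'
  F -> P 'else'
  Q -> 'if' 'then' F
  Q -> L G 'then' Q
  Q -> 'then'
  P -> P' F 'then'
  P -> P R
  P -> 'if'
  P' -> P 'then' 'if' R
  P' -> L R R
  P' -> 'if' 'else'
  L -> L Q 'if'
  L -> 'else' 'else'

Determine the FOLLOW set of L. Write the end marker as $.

{ 'else', 'if', 'then' }

In Q -> L G 'then' Q: add FIRST(G 'then' Q) = { 'else', 'if', 'then' }.
In P' -> L R R: add FIRST(R R) = { 'else', 'if', 'then' }.
In L -> L Q 'if': add FIRST(Q 'if') = { 'else', 'if', 'then' }.
Union: FOLLOW(L) = { 'else', 'if', 'then' }.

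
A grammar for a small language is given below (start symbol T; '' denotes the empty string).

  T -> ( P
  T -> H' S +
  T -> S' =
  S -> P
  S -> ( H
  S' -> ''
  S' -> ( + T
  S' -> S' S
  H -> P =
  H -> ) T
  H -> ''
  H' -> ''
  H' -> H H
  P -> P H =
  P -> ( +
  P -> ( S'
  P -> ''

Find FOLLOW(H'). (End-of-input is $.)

In T -> H' S +: add FIRST(S +) = { (, ), +, = }.
Union: FOLLOW(H') = { (, ), +, = }.

{ (, ), +, = }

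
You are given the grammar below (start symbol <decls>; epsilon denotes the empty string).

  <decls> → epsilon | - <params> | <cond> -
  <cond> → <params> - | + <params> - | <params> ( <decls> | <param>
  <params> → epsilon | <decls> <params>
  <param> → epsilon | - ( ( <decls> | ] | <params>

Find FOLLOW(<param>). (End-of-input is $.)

{ - }

In <cond> → <param>: <param> is at the end, add FOLLOW(<cond>) = { - }.
Union: FOLLOW(<param>) = { - }.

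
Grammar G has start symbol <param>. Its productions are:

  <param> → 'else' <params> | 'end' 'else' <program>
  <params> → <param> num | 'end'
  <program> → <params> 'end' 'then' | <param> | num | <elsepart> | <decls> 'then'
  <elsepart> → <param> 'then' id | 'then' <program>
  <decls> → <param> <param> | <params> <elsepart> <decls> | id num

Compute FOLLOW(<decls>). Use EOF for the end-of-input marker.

{ 'then' }

In <program> → <decls> 'then': add FIRST('then') = { 'then' }.
In <decls> → <params> <elsepart> <decls>: <decls> is at the end, add FOLLOW(<decls>) = { 'then' }.
Union: FOLLOW(<decls>) = { 'then' }.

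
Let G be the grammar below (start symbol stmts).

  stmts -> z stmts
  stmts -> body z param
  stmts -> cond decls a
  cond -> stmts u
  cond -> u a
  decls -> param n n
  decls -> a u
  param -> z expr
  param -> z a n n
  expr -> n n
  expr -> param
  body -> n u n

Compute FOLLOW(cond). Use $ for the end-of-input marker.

{ a, z }

In stmts -> cond decls a: add FIRST(decls a) = { a, z }.
Union: FOLLOW(cond) = { a, z }.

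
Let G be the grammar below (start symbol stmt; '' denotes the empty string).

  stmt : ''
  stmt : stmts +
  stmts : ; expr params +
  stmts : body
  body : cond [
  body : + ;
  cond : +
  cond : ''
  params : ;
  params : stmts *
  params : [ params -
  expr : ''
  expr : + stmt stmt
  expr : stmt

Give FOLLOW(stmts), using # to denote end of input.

{ *, + }

In stmt : stmts +: add FIRST(+) = { + }.
In params : stmts *: add FIRST(*) = { * }.
Union: FOLLOW(stmts) = { *, + }.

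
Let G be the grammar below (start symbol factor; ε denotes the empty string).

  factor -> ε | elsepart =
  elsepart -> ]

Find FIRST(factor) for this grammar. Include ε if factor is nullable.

factor -> ε contributes ε.
From factor -> elsepart =: add FIRST(elsepart) = { ] }.
Union: FIRST(factor) = { ], ε }.

{ ], ε }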